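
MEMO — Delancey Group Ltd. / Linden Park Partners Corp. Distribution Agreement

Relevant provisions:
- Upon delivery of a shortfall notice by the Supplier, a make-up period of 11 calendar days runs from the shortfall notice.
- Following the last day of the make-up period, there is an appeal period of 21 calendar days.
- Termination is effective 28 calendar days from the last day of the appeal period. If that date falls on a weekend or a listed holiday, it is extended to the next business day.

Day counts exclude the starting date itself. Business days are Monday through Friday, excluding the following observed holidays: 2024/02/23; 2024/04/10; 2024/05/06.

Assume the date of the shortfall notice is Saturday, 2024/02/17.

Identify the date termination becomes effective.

2024/04/17

Adding 11 calendar days to 2024/02/17 gives 2024/02/28, which is the last day of the make-up period.
The last day of the appeal period: 2024/02/28 + 21 days = 2024/03/20.
The date termination becomes effective: 28 calendar days after 2024/03/20 is 2024/04/17. 2024/04/17 is a Wednesday and is not a listed holiday, so no roll-forward applies.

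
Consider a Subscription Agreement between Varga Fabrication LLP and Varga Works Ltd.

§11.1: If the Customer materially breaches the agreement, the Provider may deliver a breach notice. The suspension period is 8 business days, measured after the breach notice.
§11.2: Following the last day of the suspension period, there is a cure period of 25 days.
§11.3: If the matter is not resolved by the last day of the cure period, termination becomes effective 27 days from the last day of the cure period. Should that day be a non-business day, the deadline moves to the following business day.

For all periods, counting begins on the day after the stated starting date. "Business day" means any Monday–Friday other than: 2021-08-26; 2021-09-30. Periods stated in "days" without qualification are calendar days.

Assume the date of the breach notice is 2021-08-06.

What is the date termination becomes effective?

The last day of the suspension period: 8 business days after Friday, 2021-08-06, skipping weekends — Aug 9, Aug 10, Aug 11, Aug 12, Aug 13, Aug 16, Aug 17, Aug 18 — lands on Wednesday, 2021-08-18.
The last day of the cure period: 25 calendar days after 2021-08-18 is 2021-09-12.
Adding 27 calendar days to 2021-09-12 gives 2021-10-09, which is the date termination becomes effective. That falls on a Saturday, so it rolls to the next business day, Monday, 2021-10-11.

2021-10-11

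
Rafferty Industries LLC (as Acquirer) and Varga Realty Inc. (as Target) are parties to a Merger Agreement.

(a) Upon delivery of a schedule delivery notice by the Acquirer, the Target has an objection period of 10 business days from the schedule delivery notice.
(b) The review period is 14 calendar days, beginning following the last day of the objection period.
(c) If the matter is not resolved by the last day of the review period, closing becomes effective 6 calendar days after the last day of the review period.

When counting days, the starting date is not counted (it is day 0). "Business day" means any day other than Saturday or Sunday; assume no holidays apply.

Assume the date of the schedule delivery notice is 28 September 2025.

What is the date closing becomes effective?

The last day of the objection period: 10 business days after Sunday, 28 September 2025, skipping weekends — Sep 29, Sep 30, Oct 1, Oct 2, Oct 3, Oct 6, Oct 7, Oct 8, Oct 9, Oct 10 — lands on Friday, 10 October 2025.
The last day of the review period: 14 calendar days after 10 October 2025 is 24 October 2025.
The date closing becomes effective: 24 October 2025 + 6 days = 30 October 2025.

30 October 2025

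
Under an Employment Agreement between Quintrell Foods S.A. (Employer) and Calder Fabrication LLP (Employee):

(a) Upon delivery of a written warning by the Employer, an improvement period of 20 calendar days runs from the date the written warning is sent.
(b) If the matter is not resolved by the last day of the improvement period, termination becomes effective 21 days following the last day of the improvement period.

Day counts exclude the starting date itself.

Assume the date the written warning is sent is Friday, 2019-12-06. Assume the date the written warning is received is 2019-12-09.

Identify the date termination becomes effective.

The last day of the improvement period: 20 calendar days after 2019-12-06 is 2019-12-26.
The date termination becomes effective: 2019-12-26 + 21 days = 2020-01-16.

2020-01-16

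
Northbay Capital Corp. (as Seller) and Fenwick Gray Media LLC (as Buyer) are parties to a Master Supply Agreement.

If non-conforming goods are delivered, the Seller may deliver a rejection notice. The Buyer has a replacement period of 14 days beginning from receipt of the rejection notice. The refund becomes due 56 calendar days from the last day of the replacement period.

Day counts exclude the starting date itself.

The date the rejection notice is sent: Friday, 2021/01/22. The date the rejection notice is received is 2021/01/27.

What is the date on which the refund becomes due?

Adding 14 calendar days to 2021/01/27 gives 2021/02/10, which is the last day of the replacement period.
The date on which the refund becomes due: 2021/02/10 + 56 days = 2021/04/07.

2021/04/07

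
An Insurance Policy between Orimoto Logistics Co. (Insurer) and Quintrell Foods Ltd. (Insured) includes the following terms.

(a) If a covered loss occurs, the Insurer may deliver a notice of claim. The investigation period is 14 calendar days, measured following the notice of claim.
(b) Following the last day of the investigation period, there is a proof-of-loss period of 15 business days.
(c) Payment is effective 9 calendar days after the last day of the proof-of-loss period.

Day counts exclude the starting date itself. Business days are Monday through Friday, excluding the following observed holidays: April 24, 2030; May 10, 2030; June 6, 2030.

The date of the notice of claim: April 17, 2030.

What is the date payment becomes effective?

The last day of the investigation period: 14 calendar days after April 17, 2030 is May 1, 2030.
The last day of the proof-of-loss period: 15 business days after Wednesday, May 1, 2030, skipping weekends and the listed holiday on May 10 — May 2, May 3, May 6, May 7, …, May 21, May 22, May 23 — lands on Thursday, May 23, 2030.
The date payment becomes effective: 9 calendar days after May 23, 2030 is June 1, 2030.

June 1, 2030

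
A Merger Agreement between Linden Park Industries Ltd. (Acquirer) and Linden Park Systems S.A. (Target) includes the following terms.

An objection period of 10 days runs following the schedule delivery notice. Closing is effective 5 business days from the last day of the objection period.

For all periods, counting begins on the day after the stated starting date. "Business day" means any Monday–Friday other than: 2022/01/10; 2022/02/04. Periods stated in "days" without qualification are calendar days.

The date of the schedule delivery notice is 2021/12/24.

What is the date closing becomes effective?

2022/01/11

The last day of the objection period: 2021/12/24 + 10 days = 2022/01/03.
The date closing becomes effective: 5 business days after Monday, 2022/01/03, skipping weekends and the listed holiday on Jan 10 — Jan 4, Jan 5, Jan 6, Jan 7, Jan 11 — lands on Tuesday, 2022/01/11.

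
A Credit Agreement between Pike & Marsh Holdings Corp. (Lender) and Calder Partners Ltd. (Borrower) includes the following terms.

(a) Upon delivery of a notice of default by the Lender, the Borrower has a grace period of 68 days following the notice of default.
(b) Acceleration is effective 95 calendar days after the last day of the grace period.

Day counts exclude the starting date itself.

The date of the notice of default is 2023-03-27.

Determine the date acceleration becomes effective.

2023-09-06

The last day of the grace period: 68 calendar days after 2023-03-27 is 2023-06-03.
The date acceleration becomes effective: 95 calendar days after 2023-06-03 is 2023-09-06.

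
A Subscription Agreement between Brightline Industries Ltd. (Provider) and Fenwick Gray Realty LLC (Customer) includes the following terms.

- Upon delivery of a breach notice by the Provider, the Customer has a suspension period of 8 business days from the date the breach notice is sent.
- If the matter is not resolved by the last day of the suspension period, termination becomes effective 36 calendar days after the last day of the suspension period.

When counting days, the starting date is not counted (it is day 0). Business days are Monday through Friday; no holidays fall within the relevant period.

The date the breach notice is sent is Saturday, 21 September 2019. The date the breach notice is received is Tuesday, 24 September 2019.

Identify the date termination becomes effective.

The last day of the suspension period: 8 business days after Saturday, 21 September 2019, skipping weekends — Sep 23, Sep 24, Sep 25, Sep 26, Sep 27, Sep 30, Oct 1, Oct 2 — lands on Wednesday, 2 October 2019.
The date termination becomes effective: 36 calendar days after 2 October 2019 is 7 November 2019.

7 November 2019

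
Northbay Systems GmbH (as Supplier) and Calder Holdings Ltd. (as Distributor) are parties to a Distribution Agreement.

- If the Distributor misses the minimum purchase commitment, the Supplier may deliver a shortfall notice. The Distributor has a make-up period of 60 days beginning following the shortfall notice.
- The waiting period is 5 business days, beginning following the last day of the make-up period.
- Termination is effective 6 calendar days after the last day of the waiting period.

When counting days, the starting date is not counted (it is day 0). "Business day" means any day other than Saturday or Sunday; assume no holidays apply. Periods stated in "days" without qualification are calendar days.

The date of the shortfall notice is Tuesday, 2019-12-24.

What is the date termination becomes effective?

The last day of the make-up period: 60 calendar days after 2019-12-24 is 2020-02-22.
From Saturday, 2020-02-22, 5 business days (Feb 24, Feb 25, Feb 26, Feb 27, Feb 28, skipping weekends) brings us to Friday, 2020-02-28, which is the last day of the waiting period.
The date termination becomes effective: 6 calendar days after 2020-02-28 is 2020-03-05.

2020-03-05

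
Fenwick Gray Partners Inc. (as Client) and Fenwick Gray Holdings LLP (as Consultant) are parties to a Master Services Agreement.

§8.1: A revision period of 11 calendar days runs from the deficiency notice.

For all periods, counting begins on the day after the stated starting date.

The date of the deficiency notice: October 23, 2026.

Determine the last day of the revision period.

November 3, 2026

The last day of the revision period: October 23, 2026 + 11 days = November 3, 2026.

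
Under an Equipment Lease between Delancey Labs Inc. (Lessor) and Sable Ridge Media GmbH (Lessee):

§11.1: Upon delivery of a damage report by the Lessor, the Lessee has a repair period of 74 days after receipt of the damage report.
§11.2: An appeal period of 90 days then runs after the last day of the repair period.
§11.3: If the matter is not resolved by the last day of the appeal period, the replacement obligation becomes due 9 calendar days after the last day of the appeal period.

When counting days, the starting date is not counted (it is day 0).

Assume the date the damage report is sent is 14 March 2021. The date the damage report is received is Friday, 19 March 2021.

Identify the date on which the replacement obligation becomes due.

The last day of the repair period: 19 March 2021 + 74 days = 1 June 2021.
Adding 90 calendar days to 1 June 2021 gives 30 August 2021, which is the last day of the appeal period.
The date on which the replacement obligation becomes due: 9 calendar days after 30 August 2021 is 8 September 2021.

8 September 2021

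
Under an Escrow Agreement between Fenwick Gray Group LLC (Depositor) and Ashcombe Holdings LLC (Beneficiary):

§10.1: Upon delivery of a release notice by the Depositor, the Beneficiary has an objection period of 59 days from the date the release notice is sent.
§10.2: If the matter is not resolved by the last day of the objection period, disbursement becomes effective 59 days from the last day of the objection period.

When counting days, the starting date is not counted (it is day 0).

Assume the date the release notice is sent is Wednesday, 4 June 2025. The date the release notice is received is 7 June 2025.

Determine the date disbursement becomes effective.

The last day of the objection period: 4 June 2025 + 59 days = 2 August 2025.
The date disbursement becomes effective: 59 calendar days after 2 August 2025 is 30 September 2025.

30 September 2025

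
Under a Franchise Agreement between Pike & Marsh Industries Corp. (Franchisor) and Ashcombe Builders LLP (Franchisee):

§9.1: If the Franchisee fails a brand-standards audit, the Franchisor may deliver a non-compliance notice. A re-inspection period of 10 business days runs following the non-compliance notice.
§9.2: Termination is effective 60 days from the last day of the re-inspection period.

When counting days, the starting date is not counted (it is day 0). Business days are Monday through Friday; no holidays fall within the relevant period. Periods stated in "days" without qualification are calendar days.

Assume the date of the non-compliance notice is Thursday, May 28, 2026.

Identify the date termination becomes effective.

August 10, 2026

The last day of the re-inspection period: counting 10 business days from Thursday, May 28, 2026 (May 29, Jun 1, Jun 2, Jun 3, Jun 4, Jun 5, Jun 8, Jun 9, Jun 10, Jun 11, skipping weekends) reaches Thursday, June 11, 2026.
Adding 60 calendar days to June 11, 2026 gives August 10, 2026, which is the date termination becomes effective.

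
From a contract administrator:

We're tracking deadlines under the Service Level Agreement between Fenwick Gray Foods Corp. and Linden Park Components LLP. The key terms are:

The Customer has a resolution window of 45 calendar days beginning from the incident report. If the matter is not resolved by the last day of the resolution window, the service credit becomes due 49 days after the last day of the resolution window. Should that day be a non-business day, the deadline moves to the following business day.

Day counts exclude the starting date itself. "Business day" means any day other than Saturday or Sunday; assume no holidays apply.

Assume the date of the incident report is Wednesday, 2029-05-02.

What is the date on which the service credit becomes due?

2029-08-06

The last day of the resolution window: 2029-05-02 + 45 days = 2029-06-16.
The date on which the service credit becomes due: 2029-06-16 + 49 days = 2029-08-04. That falls on a Saturday, so it rolls to the next business day, Monday, 2029-08-06.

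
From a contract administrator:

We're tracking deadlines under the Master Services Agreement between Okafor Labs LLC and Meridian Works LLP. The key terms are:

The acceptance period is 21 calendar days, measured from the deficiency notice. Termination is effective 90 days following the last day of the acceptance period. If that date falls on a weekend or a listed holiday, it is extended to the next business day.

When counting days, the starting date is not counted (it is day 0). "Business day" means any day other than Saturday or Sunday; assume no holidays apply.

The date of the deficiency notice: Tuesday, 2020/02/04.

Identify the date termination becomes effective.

2020/05/25

The last day of the acceptance period: 21 calendar days after 2020/02/04 is 2020/02/25.
Adding 90 calendar days to 2020/02/25 gives 2020/05/25, which is the date termination becomes effective. 2020/05/25 is a Monday, so no roll-forward applies.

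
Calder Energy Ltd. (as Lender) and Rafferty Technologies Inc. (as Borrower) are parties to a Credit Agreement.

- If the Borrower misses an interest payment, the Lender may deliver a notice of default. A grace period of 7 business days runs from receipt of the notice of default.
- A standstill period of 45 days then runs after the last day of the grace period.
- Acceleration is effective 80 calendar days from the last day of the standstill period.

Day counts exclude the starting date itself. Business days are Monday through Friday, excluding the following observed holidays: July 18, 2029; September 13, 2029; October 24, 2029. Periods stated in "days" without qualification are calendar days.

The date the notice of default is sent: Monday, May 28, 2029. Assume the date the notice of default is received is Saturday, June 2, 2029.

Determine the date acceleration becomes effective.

October 15, 2029

From Saturday, June 2, 2029, 7 business days (Jun 4, Jun 5, Jun 6, Jun 7, Jun 8, Jun 11, Jun 12, skipping weekends) brings us to Tuesday, June 12, 2029, which is the last day of the grace period.
Adding 45 calendar days to June 12, 2029 gives July 27, 2029, which is the last day of the standstill period.
The date acceleration becomes effective: 80 calendar days after July 27, 2029 is October 15, 2029.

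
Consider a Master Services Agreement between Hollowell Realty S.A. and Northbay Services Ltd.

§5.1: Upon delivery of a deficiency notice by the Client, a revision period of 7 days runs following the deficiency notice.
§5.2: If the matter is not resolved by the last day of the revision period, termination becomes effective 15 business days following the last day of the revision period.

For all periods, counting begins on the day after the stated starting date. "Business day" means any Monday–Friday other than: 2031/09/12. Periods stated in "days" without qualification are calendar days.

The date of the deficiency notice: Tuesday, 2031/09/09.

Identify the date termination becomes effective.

Adding 7 calendar days to 2031/09/09 gives 2031/09/16, which is the last day of the revision period.
The date termination becomes effective: counting 15 business days from Tuesday, 2031/09/16 (Sep 17, Sep 18, Sep 19, Sep 22, …, Oct 3, Oct 6, Oct 7, skipping weekends) reaches Tuesday, 2031/10/07.

2031/10/07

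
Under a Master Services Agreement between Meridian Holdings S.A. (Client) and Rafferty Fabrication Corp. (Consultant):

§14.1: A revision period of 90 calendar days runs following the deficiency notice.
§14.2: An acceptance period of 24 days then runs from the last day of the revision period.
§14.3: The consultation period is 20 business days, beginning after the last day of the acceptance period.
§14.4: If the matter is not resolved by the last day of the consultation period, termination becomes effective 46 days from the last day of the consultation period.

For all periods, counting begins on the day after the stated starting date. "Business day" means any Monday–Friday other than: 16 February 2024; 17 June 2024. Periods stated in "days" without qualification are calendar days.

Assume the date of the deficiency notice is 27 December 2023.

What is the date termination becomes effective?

The last day of the revision period: 27 December 2023 + 90 days = 26 March 2024.
The last day of the acceptance period: 24 calendar days after 26 March 2024 is 19 April 2024.
From Friday, 19 April 2024, 20 business days (Apr 22, Apr 23, Apr 24, Apr 25, …, May 15, May 16, May 17, skipping weekends) brings us to Friday, 17 May 2024, which is the last day of the consultation period.
The date termination becomes effective: 17 May 2024 + 46 days = 2 July 2024.

2 July 2024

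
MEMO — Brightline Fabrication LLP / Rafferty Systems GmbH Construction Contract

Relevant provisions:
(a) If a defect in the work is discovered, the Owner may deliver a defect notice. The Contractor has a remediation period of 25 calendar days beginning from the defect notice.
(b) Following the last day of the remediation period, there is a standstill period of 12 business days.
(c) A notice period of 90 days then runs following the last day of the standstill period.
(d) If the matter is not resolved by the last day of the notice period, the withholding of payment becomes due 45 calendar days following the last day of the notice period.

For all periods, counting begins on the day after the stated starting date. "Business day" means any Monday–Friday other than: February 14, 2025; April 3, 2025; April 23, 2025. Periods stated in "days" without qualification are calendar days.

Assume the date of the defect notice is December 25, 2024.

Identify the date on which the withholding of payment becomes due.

The last day of the remediation period: December 25, 2024 + 25 days = January 19, 2025.
The last day of the standstill period: counting 12 business days from Sunday, January 19, 2025 (Jan 20, Jan 21, Jan 22, Jan 23, …, Jan 31, Feb 3, Feb 4, skipping weekends) reaches Tuesday, February 4, 2025.
The last day of the notice period: February 4, 2025 + 90 days = May 5, 2025.
Adding 45 calendar days to May 5, 2025 gives June 19, 2025, which is the date on which the withholding of payment becomes due.

June 19, 2025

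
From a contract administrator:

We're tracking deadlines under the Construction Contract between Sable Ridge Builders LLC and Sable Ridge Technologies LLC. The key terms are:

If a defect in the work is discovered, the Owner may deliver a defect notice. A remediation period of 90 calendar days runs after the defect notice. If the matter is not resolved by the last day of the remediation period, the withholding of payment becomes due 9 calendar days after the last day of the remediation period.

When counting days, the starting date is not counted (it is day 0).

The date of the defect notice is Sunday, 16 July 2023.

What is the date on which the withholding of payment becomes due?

The last day of the remediation period: 16 July 2023 + 90 days = 14 October 2023.
The date on which the withholding of payment becomes due: 14 October 2023 + 9 days = 23 October 2023.

23 October 2023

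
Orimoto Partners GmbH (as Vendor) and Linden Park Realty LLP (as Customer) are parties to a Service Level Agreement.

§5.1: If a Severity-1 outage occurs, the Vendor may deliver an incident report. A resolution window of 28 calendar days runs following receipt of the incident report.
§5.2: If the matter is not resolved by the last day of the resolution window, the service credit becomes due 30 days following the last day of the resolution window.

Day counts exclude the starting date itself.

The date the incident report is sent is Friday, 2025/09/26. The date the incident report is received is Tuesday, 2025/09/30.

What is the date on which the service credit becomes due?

The last day of the resolution window: 28 calendar days after 2025/09/30 is 2025/10/28.
Adding 30 calendar days to 2025/10/28 gives 2025/11/27, which is the date on which the service credit becomes due.

2025/11/27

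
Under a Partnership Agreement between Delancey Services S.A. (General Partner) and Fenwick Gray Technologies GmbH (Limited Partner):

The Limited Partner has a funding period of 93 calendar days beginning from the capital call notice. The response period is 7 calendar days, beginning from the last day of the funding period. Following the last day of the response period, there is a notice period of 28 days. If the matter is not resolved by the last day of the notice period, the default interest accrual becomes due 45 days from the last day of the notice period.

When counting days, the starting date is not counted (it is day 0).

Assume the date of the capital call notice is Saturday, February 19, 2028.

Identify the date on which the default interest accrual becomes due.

The last day of the funding period: 93 calendar days after February 19, 2028 is May 22, 2028.
The last day of the response period: 7 calendar days after May 22, 2028 is May 29, 2028.
The last day of the notice period: May 29, 2028 + 28 days = June 26, 2028.
The date on which the default interest accrual becomes due: 45 calendar days after June 26, 2028 is August 10, 2028.

August 10, 2028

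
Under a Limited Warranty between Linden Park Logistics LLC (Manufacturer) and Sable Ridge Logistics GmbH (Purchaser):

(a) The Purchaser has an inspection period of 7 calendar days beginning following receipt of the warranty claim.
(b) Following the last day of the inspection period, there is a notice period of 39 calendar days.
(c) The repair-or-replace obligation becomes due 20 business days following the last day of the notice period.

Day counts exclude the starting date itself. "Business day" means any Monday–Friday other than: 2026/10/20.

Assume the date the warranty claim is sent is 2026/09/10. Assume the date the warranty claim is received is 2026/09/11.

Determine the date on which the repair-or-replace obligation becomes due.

The last day of the inspection period: 2026/09/11 + 7 days = 2026/09/18.
Adding 39 calendar days to 2026/09/18 gives 2026/10/27, which is the last day of the notice period.
From Tuesday, 2026/10/27, 20 business days (Oct 28, Oct 29, Oct 30, Nov 2, …, Nov 20, Nov 23, Nov 24, skipping weekends) brings us to Tuesday, 2026/11/24, which is the date on which the repair-or-replace obligation becomes due.

2026/11/24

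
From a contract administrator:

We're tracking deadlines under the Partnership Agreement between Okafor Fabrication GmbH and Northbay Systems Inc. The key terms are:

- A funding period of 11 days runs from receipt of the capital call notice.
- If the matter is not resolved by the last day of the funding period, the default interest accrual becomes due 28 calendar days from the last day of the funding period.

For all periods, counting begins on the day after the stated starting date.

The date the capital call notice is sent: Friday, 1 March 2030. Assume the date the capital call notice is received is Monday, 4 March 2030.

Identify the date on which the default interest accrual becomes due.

The last day of the funding period: 4 March 2030 + 11 days = 15 March 2030.
The date on which the default interest accrual becomes due: 15 March 2030 + 28 days = 12 April 2030.

12 April 2030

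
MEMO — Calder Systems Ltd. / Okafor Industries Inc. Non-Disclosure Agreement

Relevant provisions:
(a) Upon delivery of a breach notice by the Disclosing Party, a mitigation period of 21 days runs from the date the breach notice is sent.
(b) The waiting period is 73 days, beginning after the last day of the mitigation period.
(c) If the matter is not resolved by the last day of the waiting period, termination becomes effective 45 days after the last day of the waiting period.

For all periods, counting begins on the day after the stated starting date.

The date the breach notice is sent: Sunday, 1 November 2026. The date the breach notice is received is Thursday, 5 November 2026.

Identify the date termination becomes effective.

20 March 2027

The last day of the mitigation period: 21 calendar days after 1 November 2026 is 22 November 2026.
The last day of the waiting period: 22 November 2026 + 73 days = 3 February 2027.
Adding 45 calendar days to 3 February 2027 gives 20 March 2027, which is the date termination becomes effective.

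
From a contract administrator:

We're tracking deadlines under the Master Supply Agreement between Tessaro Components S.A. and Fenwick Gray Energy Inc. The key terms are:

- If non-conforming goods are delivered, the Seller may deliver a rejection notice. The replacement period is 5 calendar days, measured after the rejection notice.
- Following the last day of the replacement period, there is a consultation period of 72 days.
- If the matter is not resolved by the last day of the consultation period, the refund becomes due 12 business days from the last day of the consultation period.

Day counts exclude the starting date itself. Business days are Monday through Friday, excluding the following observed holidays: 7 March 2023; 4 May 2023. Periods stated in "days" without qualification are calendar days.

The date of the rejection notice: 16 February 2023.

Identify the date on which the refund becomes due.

The last day of the replacement period: 5 calendar days after 16 February 2023 is 21 February 2023.
The last day of the consultation period: 72 calendar days after 21 February 2023 is 4 May 2023.
From Thursday, 4 May 2023, 12 business days (May 5, May 8, May 9, May 10, …, May 18, May 19, May 22, skipping weekends) brings us to Monday, 22 May 2023, which is the date on which the refund becomes due.

22 May 2023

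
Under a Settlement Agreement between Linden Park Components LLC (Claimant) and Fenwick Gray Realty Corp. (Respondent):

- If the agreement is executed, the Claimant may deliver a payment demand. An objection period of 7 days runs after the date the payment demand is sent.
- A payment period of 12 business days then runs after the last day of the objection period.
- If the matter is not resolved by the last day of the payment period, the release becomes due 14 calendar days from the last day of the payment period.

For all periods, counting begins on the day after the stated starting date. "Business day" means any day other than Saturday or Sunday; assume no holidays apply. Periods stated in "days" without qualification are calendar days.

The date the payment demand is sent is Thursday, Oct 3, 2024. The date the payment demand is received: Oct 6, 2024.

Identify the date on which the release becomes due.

The last day of the objection period: 7 calendar days after Oct 3, 2024 is Oct 10, 2024.
From Thursday, Oct 10, 2024, 12 business days (Oct 11, Oct 14, Oct 15, Oct 16, …, Oct 24, Oct 25, Oct 28, skipping weekends) brings us to Monday, Oct 28, 2024, which is the last day of the payment period.
The date on which the release becomes due: 14 calendar days after Oct 28, 2024 is Nov 11, 2024.

Nov 11, 2024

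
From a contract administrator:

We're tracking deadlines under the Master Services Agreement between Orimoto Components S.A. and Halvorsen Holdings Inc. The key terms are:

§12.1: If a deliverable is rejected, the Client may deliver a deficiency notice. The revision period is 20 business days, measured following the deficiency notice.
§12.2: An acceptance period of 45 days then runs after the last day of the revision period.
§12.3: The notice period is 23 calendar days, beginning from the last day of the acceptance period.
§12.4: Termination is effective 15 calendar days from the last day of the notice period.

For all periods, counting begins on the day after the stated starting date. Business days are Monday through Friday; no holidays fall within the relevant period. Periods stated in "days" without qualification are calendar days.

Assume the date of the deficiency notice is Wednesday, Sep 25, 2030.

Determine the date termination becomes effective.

The last day of the revision period: counting 20 business days from Wednesday, Sep 25, 2030 (Sep 26, Sep 27, Sep 30, Oct 1, …, Oct 21, Oct 22, Oct 23, skipping weekends) reaches Wednesday, Oct 23, 2030.
Adding 45 calendar days to Oct 23, 2030 gives Dec 7, 2030, which is the last day of the acceptance period.
The last day of the notice period: 23 calendar days after Dec 7, 2030 is Dec 30, 2030.
The date termination becomes effective: 15 calendar days after Dec 30, 2030 is Jan 14, 2031.

Jan 14, 2031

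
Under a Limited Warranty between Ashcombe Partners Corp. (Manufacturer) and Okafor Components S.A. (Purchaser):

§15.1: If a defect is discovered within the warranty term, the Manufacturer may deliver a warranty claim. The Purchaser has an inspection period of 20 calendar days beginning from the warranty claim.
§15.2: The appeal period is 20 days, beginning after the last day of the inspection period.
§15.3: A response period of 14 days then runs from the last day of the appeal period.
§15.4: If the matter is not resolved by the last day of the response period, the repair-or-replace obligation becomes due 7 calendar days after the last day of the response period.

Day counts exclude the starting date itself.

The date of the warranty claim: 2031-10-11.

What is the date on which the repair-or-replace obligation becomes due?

Adding 20 calendar days to 2031-10-11 gives 2031-10-31, which is the last day of the inspection period.
The last day of the appeal period: 20 calendar days after 2031-10-31 is 2031-11-20.
The last day of the response period: 14 calendar days after 2031-11-20 is 2031-12-04.
Adding 7 calendar days to 2031-12-04 gives 2031-12-11, which is the date on which the repair-or-replace obligation becomes due.

2031-12-11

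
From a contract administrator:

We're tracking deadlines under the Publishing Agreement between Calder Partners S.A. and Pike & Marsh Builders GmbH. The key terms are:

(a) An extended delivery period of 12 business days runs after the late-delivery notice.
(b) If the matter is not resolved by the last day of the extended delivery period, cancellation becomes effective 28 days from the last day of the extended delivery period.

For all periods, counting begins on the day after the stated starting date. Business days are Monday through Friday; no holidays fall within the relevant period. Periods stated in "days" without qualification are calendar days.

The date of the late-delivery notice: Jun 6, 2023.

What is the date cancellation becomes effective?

The last day of the extended delivery period: counting 12 business days from Tuesday, Jun 6, 2023 (Jun 7, Jun 8, Jun 9, Jun 12, …, Jun 20, Jun 21, Jun 22, skipping weekends) reaches Thursday, Jun 22, 2023.
Adding 28 calendar days to Jun 22, 2023 gives Jul 20, 2023, which is the date cancellation becomes effective.

Jul 20, 2023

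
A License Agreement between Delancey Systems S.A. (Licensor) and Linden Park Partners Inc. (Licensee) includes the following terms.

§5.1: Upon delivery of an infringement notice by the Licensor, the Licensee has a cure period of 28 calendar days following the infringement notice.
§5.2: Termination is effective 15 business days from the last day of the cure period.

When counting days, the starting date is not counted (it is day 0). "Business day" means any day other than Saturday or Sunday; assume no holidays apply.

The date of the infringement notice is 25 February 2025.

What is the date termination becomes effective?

The last day of the cure period: 25 February 2025 + 28 days = 25 March 2025.
From Tuesday, 25 March 2025, 15 business days (Mar 26, Mar 27, Mar 28, Mar 31, …, Apr 11, Apr 14, Apr 15, skipping weekends) brings us to Tuesday, 15 April 2025, which is the date termination becomes effective.

15 April 2025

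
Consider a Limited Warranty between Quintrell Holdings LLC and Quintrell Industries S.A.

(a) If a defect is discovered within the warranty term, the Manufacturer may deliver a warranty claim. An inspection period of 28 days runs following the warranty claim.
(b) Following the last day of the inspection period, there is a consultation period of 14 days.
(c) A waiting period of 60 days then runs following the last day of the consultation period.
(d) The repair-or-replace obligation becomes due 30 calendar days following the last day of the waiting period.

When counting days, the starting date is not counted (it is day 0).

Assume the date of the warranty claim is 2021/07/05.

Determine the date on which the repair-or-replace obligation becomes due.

The last day of the inspection period: 2021/07/05 + 28 days = 2021/08/02.
Adding 14 calendar days to 2021/08/02 gives 2021/08/16, which is the last day of the consultation period.
Adding 60 calendar days to 2021/08/16 gives 2021/10/15, which is the last day of the waiting period.
The date on which the repair-or-replace obligation becomes due: 30 calendar days after 2021/10/15 is 2021/11/14.

2021/11/14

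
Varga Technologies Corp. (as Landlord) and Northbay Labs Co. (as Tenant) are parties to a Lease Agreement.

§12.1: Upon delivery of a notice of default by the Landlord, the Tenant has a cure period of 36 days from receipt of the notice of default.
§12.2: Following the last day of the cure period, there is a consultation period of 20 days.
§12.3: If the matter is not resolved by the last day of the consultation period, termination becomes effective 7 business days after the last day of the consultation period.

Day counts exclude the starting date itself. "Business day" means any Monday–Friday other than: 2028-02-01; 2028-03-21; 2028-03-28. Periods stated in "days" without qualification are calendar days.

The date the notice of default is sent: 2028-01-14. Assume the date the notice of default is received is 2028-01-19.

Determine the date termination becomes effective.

2028-03-27

Adding 36 calendar days to 2028-01-19 gives 2028-02-24, which is the last day of the cure period.
Adding 20 calendar days to 2028-02-24 gives 2028-03-15, which is the last day of the consultation period.
The date termination becomes effective: 7 business days after Wednesday, 2028-03-15, skipping weekends and the listed holiday on Mar 21 — Mar 16, Mar 17, Mar 20, Mar 22, Mar 23, Mar 24, Mar 27 — lands on Monday, 2028-03-27.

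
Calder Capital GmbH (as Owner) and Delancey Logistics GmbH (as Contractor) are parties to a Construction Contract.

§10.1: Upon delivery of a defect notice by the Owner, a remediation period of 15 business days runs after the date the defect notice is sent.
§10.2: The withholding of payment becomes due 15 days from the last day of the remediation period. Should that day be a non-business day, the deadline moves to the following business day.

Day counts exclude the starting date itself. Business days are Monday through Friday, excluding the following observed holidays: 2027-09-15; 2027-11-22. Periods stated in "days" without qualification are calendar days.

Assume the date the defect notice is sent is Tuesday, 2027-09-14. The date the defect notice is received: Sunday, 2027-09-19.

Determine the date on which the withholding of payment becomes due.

2027-10-21

The last day of the remediation period: counting 15 business days from Tuesday, 2027-09-14 (Sep 16, Sep 17, Sep 20, Sep 21, …, Oct 4, Oct 5, Oct 6, skipping weekends and the listed holiday on Sep 15) reaches Wednesday, 2027-10-06.
Adding 15 calendar days to 2027-10-06 gives 2027-10-21, which is the date on which the withholding of payment becomes due. 2027-10-21 is a Thursday and is not a listed holiday, so no roll-forward applies.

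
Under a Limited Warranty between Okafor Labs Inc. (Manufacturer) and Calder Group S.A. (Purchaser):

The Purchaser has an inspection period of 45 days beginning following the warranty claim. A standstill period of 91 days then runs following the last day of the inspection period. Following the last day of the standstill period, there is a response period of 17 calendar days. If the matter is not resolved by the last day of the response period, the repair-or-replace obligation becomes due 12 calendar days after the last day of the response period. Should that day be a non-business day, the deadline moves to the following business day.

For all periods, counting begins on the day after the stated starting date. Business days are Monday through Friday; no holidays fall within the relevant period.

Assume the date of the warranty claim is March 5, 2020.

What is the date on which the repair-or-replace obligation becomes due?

August 17, 2020

The last day of the inspection period: 45 calendar days after March 5, 2020 is April 19, 2020.
The last day of the standstill period: April 19, 2020 + 91 days = July 19, 2020.
The last day of the response period: July 19, 2020 + 17 days = August 5, 2020.
The date on which the repair-or-replace obligation becomes due: August 5, 2020 + 12 days = August 17, 2020. August 17, 2020 is a Monday, so no roll-forward applies.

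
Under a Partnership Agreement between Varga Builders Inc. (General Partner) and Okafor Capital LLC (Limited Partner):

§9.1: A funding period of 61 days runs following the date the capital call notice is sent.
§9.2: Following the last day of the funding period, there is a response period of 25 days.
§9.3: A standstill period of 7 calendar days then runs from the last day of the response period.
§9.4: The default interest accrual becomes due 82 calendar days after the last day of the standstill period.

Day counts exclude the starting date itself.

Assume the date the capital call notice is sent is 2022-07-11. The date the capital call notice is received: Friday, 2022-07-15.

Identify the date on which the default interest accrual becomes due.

Adding 61 calendar days to 2022-07-11 gives 2022-09-10, which is the last day of the funding period.
The last day of the response period: 2022-09-10 + 25 days = 2022-10-05.
The last day of the standstill period: 2022-10-05 + 7 days = 2022-10-12.
Adding 82 calendar days to 2022-10-12 gives 2023-01-02, which is the date on which the default interest accrual becomes due.

2023-01-02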